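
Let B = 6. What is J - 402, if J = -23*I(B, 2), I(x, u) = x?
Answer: -540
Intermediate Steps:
J = -138 (J = -23*6 = -138)
J - 402 = -138 - 402 = -540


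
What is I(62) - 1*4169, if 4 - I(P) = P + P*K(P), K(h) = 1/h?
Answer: -4228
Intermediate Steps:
I(P) = 3 - P (I(P) = 4 - (P + P/P) = 4 - (P + 1) = 4 - (1 + P) = 4 + (-1 - P) = 3 - P)
I(62) - 1*4169 = (3 - 1*62) - 1*4169 = (3 - 62) - 4169 = -59 - 4169 = -4228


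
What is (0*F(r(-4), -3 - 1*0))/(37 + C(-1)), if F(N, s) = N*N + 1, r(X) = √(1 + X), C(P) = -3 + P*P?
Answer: 0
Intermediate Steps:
C(P) = -3 + P²
F(N, s) = 1 + N² (F(N, s) = N² + 1 = 1 + N²)
(0*F(r(-4), -3 - 1*0))/(37 + C(-1)) = (0*(1 + (√(1 - 4))²))/(37 + (-3 + (-1)²)) = (0*(1 + (√(-3))²))/(37 + (-3 + 1)) = (0*(1 + (I*√3)²))/(37 - 2) = (0*(1 - 3))/35 = (0*(-2))*(1/35) = 0*(1/35) = 0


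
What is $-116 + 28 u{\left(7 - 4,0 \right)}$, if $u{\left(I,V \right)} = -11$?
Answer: $-424$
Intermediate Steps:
$-116 + 28 u{\left(7 - 4,0 \right)} = -116 + 28 \left(-11\right) = -116 - 308 = -424$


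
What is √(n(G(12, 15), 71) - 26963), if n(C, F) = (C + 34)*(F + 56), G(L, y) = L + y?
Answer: 4*I*√1201 ≈ 138.62*I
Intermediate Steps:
n(C, F) = (34 + C)*(56 + F)
√(n(G(12, 15), 71) - 26963) = √((1904 + 34*71 + 56*(12 + 15) + (12 + 15)*71) - 26963) = √((1904 + 2414 + 56*27 + 27*71) - 26963) = √((1904 + 2414 + 1512 + 1917) - 26963) = √(7747 - 26963) = √(-19216) = 4*I*√1201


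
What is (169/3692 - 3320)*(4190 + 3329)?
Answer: -7089416973/284 ≈ -2.4963e+7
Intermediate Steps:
(169/3692 - 3320)*(4190 + 3329) = (169*(1/3692) - 3320)*7519 = (13/284 - 3320)*7519 = -942867/284*7519 = -7089416973/284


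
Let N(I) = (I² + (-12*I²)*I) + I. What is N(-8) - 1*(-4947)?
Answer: 11147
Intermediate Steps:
N(I) = I + I² - 12*I³ (N(I) = (I² - 12*I³) + I = I + I² - 12*I³)
N(-8) - 1*(-4947) = -8*(1 - 8 - 12*(-8)²) - 1*(-4947) = -8*(1 - 8 - 12*64) + 4947 = -8*(1 - 8 - 768) + 4947 = -8*(-775) + 4947 = 6200 + 4947 = 11147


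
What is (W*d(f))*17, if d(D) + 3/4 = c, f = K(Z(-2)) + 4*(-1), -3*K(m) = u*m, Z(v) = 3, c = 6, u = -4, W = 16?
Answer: 1428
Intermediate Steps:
K(m) = 4*m/3 (K(m) = -(-4)*m/3 = 4*m/3)
f = 0 (f = (4/3)*3 + 4*(-1) = 4 - 4 = 0)
d(D) = 21/4 (d(D) = -¾ + 6 = 21/4)
(W*d(f))*17 = (16*(21/4))*17 = 84*17 = 1428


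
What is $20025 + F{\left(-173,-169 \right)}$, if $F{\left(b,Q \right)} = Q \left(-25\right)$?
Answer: $24250$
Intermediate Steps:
$F{\left(b,Q \right)} = - 25 Q$
$20025 + F{\left(-173,-169 \right)} = 20025 - -4225 = 20025 + 4225 = 24250$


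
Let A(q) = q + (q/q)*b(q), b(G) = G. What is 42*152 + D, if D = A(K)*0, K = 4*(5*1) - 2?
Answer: 6384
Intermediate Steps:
K = 18 (K = 4*5 - 2 = 20 - 2 = 18)
A(q) = 2*q (A(q) = q + (q/q)*q = q + 1*q = q + q = 2*q)
D = 0 (D = (2*18)*0 = 36*0 = 0)
42*152 + D = 42*152 + 0 = 6384 + 0 = 6384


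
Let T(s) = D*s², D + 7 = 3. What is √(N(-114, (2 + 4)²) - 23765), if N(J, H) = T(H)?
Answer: I*√28949 ≈ 170.14*I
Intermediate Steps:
D = -4 (D = -7 + 3 = -4)
T(s) = -4*s²
N(J, H) = -4*H²
√(N(-114, (2 + 4)²) - 23765) = √(-4*(2 + 4)⁴ - 23765) = √(-4*(6²)² - 23765) = √(-4*36² - 23765) = √(-4*1296 - 23765) = √(-5184 - 23765) = √(-28949) = I*√28949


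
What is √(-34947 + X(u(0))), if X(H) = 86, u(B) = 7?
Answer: I*√34861 ≈ 186.71*I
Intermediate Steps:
√(-34947 + X(u(0))) = √(-34947 + 86) = √(-34861) = I*√34861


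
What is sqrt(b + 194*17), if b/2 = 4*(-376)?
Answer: sqrt(290) ≈ 17.029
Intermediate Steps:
b = -3008 (b = 2*(4*(-376)) = 2*(-1504) = -3008)
sqrt(b + 194*17) = sqrt(-3008 + 194*17) = sqrt(-3008 + 3298) = sqrt(290)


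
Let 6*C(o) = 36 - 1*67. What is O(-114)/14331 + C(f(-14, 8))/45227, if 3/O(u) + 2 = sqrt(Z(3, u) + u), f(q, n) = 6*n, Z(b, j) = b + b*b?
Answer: -8119973/68703702522 - I*sqrt(102)/506362 ≈ -0.00011819 - 1.9945e-5*I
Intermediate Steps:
Z(b, j) = b + b**2
C(o) = -31/6 (C(o) = (36 - 1*67)/6 = (36 - 67)/6 = (1/6)*(-31) = -31/6)
O(u) = 3/(-2 + sqrt(12 + u)) (O(u) = 3/(-2 + sqrt(3*(1 + 3) + u)) = 3/(-2 + sqrt(3*4 + u)) = 3/(-2 + sqrt(12 + u)))
O(-114)/14331 + C(f(-14, 8))/45227 = (3/(-2 + sqrt(12 - 114)))/14331 - 31/6/45227 = (3/(-2 + sqrt(-102)))*(1/14331) - 31/6*1/45227 = (3/(-2 + I*sqrt(102)))*(1/14331) - 31/271362 = 1/(4777*(-2 + I*sqrt(102))) - 31/271362 = -31/271362 + 1/(4777*(-2 + I*sqrt(102)))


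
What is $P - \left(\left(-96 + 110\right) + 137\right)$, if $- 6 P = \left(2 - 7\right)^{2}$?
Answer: $- \frac{931}{6} \approx -155.17$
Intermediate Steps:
$P = - \frac{25}{6}$ ($P = - \frac{\left(2 - 7\right)^{2}}{6} = - \frac{\left(-5\right)^{2}}{6} = \left(- \frac{1}{6}\right) 25 = - \frac{25}{6} \approx -4.1667$)
$P - \left(\left(-96 + 110\right) + 137\right) = - \frac{25}{6} - \left(\left(-96 + 110\right) + 137\right) = - \frac{25}{6} - \left(14 + 137\right) = - \frac{25}{6} - 151 = - \frac{931}{6}$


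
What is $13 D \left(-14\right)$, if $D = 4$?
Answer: $-728$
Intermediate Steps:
$13 D \left(-14\right) = 13 \cdot 4 \left(-14\right) = 52 \left(-14\right) = -728$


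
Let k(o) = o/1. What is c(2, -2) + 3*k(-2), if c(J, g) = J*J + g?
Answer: -4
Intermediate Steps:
k(o) = o (k(o) = o*1 = o)
c(J, g) = g + J² (c(J, g) = J² + g = g + J²)
c(2, -2) + 3*k(-2) = (-2 + 2²) + 3*(-2) = (-2 + 4) - 6 = 2 - 6 = -4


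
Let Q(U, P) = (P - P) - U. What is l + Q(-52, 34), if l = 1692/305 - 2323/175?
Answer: 472617/10675 ≈ 44.273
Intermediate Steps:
Q(U, P) = -U (Q(U, P) = 0 - U = -U)
l = -82483/10675 (l = 1692*(1/305) - 2323*1/175 = 1692/305 - 2323/175 = -82483/10675 ≈ -7.7267)
l + Q(-52, 34) = -82483/10675 - 1*(-52) = -82483/10675 + 52 = 472617/10675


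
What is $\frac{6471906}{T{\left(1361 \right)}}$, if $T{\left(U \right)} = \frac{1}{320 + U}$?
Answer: $10879273986$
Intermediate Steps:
$\frac{6471906}{T{\left(1361 \right)}} = \frac{6471906}{\frac{1}{320 + 1361}} = \frac{6471906}{\frac{1}{1681}} = 6471906 \frac{1}{\frac{1}{1681}} = 6471906 \cdot 1681 = 10879273986$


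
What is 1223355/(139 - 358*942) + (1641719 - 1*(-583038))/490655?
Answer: 149713662904/165398328535 ≈ 0.90517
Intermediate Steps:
1223355/(139 - 358*942) + (1641719 - 1*(-583038))/490655 = 1223355/(139 - 337236) + (1641719 + 583038)*(1/490655) = 1223355/(-337097) + 2224757*(1/490655) = 1223355*(-1/337097) + 2224757/490655 = -1223355/337097 + 2224757/490655 = 149713662904/165398328535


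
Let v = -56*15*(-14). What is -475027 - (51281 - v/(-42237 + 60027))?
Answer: -312100252/593 ≈ -5.2631e+5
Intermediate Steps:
v = 11760 (v = -840*(-14) = 11760)
-475027 - (51281 - v/(-42237 + 60027)) = -475027 - (51281 - 11760/(-42237 + 60027)) = -475027 - (51281 - 11760/17790) = -475027 - (51281 - 1*392/593) = -475027 - (51281 - 392/593) = -475027 - 1*30409241/593 = -475027 - 30409241/593 = -312100252/593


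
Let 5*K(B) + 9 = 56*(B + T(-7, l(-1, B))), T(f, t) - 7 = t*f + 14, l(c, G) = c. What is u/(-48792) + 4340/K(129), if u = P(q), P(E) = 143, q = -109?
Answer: 1057530431/428540136 ≈ 2.4678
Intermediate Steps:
u = 143
T(f, t) = 21 + f*t (T(f, t) = 7 + (t*f + 14) = 7 + (f*t + 14) = 7 + (14 + f*t) = 21 + f*t)
K(B) = 1559/5 + 56*B/5 (K(B) = -9/5 + (56*(B + (21 - 7*(-1))))/5 = -9/5 + (56*(B + (21 + 7)))/5 = -9/5 + (56*(B + 28))/5 = -9/5 + (56*(28 + B))/5 = -9/5 + (1568 + 56*B)/5 = -9/5 + (1568/5 + 56*B/5) = 1559/5 + 56*B/5)
u/(-48792) + 4340/K(129) = 143/(-48792) + 4340/(1559/5 + (56/5)*129) = 143*(-1/48792) + 4340/(1559/5 + 7224/5) = -143/48792 + 4340/(8783/5) = -143/48792 + 4340*(5/8783) = -143/48792 + 21700/8783 = 1057530431/428540136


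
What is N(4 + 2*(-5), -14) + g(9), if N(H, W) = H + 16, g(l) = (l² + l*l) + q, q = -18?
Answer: 154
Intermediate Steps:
g(l) = -18 + 2*l² (g(l) = (l² + l*l) - 18 = (l² + l²) - 18 = 2*l² - 18 = -18 + 2*l²)
N(H, W) = 16 + H
N(4 + 2*(-5), -14) + g(9) = (16 + (4 + 2*(-5))) + (-18 + 2*9²) = (16 + (4 - 10)) + (-18 + 2*81) = (16 - 6) + (-18 + 162) = 10 + 144 = 154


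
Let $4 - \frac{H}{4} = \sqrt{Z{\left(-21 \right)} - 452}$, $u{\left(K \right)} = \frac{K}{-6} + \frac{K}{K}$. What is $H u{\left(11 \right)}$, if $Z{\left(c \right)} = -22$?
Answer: $- \frac{40}{3} + \frac{10 i \sqrt{474}}{3} \approx -13.333 + 72.572 i$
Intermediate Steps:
$u{\left(K \right)} = 1 - \frac{K}{6}$ ($u{\left(K \right)} = K \left(- \frac{1}{6}\right) + 1 = - \frac{K}{6} + 1 = 1 - \frac{K}{6}$)
$H = 16 - 4 i \sqrt{474}$ ($H = 16 - 4 \sqrt{-22 - 452} = 16 - 4 \sqrt{-474} = 16 - 4 i \sqrt{474} \approx 16.0 - 87.086 i$)
$H u{\left(11 \right)} = \left(16 - 4 i \sqrt{474}\right) \left(1 - \frac{11}{6}\right) = \left(16 - 4 i \sqrt{474}\right) \left(- \frac{5}{6}\right) = - \frac{40}{3} + \frac{10 i \sqrt{474}}{3}$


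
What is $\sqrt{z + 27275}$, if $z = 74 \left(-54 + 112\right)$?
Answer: $\sqrt{31567} \approx 177.67$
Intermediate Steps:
$z = 4292$ ($z = 74 \cdot 58 = 4292$)
$\sqrt{z + 27275} = \sqrt{4292 + 27275} = \sqrt{31567}$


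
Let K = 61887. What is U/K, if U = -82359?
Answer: -27453/20629 ≈ -1.3308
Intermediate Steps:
U/K = -82359/61887 = -82359*1/61887 = -27453/20629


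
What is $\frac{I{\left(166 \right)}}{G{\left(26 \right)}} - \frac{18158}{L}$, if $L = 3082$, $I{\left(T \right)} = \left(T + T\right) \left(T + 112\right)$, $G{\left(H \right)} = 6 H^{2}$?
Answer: $\frac{13175464}{781287} \approx 16.864$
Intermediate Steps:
$I{\left(T \right)} = 2 T \left(112 + T\right)$
$\frac{I{\left(166 \right)}}{G{\left(26 \right)}} - \frac{18158}{L} = \frac{2 \cdot 166 \left(112 + 166\right)}{6 \cdot 26^{2}} - \frac{18158}{3082} = \frac{2 \cdot 166 \cdot 278}{6 \cdot 676} - \frac{9079}{1541} = \frac{92296}{4056} - \frac{9079}{1541} = 92296 \cdot \frac{1}{4056} - \frac{9079}{1541} = \frac{11537}{507} - \frac{9079}{1541} = \frac{13175464}{781287}$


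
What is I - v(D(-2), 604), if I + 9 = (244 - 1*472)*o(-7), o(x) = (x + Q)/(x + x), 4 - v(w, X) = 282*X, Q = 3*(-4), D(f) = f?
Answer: 1190039/7 ≈ 1.7001e+5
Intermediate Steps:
Q = -12
v(w, X) = 4 - 282*X
o(x) = (-12 + x)/(2*x) (o(x) = (x - 12)/(x + x) = (-12 + x)/((2*x)) = (-12 + x)*(1/(2*x)) = (-12 + x)/(2*x))
I = -2229/7 (I = -9 + (244 - 1*472)*((1/2)*(-12 - 7)/(-7)) = -9 + (244 - 472)*((1/2)*(-1/7)*(-19)) = -9 - 228*19/14 = -9 - 2166/7 = -2229/7 ≈ -318.43)
I - v(D(-2), 604) = -2229/7 - (4 - 282*604) = -2229/7 - (4 - 170328) = -2229/7 - 1*(-170324) = -2229/7 + 170324 = 1190039/7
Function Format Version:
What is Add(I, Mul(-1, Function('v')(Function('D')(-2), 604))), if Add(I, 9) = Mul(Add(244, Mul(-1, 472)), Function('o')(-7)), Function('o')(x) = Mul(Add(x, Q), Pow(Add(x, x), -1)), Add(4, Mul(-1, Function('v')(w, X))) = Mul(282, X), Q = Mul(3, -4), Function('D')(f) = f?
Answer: Rational(1190039, 7) ≈ 1.7001e+5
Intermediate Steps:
Q = -12
Function('v')(w, X) = Add(4, Mul(-282, X)) (Function('v')(w, X) = Add(4, Mul(-1, Mul(282, X))) = Add(4, Mul(-282, X)))
Function('o')(x) = Mul(Rational(1, 2), Pow(x, -1), Add(-12, x)) (Function('o')(x) = Mul(Add(x, -12), Pow(Add(x, x), -1)) = Mul(Add(-12, x), Pow(Mul(2, x), -1)) = Mul(Add(-12, x), Mul(Rational(1, 2), Pow(x, -1))) = Mul(Rational(1, 2), Pow(x, -1), Add(-12, x)))
I = Rational(-2229, 7) (I = Add(-9, Mul(Add(244, Mul(-1, 472)), Mul(Rational(1, 2), Pow(-7, -1), Add(-12, -7)))) = Add(-9, Mul(Add(244, -472), Mul(Rational(1, 2), Rational(-1, 7), -19))) = Add(-9, Mul(-228, Rational(19, 14))) = Add(-9, Rational(-2166, 7)) = Rational(-2229, 7) ≈ -318.43)
Add(I, Mul(-1, Function('v')(Function('D')(-2), 604))) = Add(Rational(-2229, 7), Mul(-1, Add(4, Mul(-282, 604)))) = Add(Rational(-2229, 7), Mul(-1, Add(4, -170328))) = Add(Rational(-2229, 7), Mul(-1, -170324)) = Add(Rational(-2229, 7), 170324) = Rational(1190039, 7)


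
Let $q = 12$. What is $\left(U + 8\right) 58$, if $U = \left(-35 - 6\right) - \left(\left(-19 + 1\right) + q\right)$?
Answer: $-1566$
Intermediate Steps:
$U = -35$ ($U = \left(-35 - 6\right) - \left(\left(-19 + 1\right) + 12\right) = \left(-35 - 6\right) - \left(-18 + 12\right) = -41 - -6 = -41 + 6 = -35$)
$\left(U + 8\right) 58 = \left(-35 + 8\right) 58 = \left(-27\right) 58 = -1566$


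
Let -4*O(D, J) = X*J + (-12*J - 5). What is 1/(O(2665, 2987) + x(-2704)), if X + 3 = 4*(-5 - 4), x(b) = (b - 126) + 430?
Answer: 2/71371 ≈ 2.8023e-5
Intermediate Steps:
x(b) = 304 + b (x(b) = (-126 + b) + 430 = 304 + b)
X = -39 (X = -3 + 4*(-5 - 4) = -3 + 4*(-9) = -3 - 36 = -39)
O(D, J) = 5/4 + 51*J/4 (O(D, J) = -(-39*J + (-12*J - 5))/4 = -(-39*J + (-5 - 12*J))/4 = -(-5 - 51*J)/4 = 5/4 + 51*J/4)
1/(O(2665, 2987) + x(-2704)) = 1/((5/4 + (51/4)*2987) + (304 - 2704)) = 1/((5/4 + 152337/4) - 2400) = 1/(76171/2 - 2400) = 1/(71371/2) = 2/71371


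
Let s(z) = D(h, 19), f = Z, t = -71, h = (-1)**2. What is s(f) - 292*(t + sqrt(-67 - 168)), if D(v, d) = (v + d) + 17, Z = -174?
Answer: 20769 - 292*I*sqrt(235) ≈ 20769.0 - 4476.3*I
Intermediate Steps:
h = 1
D(v, d) = 17 + d + v (D(v, d) = (d + v) + 17 = 17 + d + v)
f = -174
s(z) = 37 (s(z) = 17 + 19 + 1 = 37)
s(f) - 292*(t + sqrt(-67 - 168)) = 37 - 292*(-71 + sqrt(-67 - 168)) = 37 - 292*(-71 + sqrt(-235)) = 37 - 292*(-71 + I*sqrt(235)) = 37 - (-20732 + 292*I*sqrt(235)) = 37 + (20732 - 292*I*sqrt(235)) = 20769 - 292*I*sqrt(235)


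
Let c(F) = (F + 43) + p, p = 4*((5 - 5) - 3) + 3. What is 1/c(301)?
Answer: 1/335 ≈ 0.0029851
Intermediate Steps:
p = -9 (p = 4*(0 - 3) + 3 = 4*(-3) + 3 = -12 + 3 = -9)
c(F) = 34 + F (c(F) = (F + 43) - 9 = (43 + F) - 9 = 34 + F)
1/c(301) = 1/(34 + 301) = 1/335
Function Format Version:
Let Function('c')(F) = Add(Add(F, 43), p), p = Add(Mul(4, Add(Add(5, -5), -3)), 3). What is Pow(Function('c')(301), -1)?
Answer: Rational(1, 335) ≈ 0.0029851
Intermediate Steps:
p = -9 (p = Add(Mul(4, Add(0, -3)), 3) = Add(Mul(4, -3), 3) = Add(-12, 3) = -9)
Function('c')(F) = Add(34, F) (Function('c')(F) = Add(Add(F, 43), -9) = Add(Add(43, F), -9) = Add(34, F))
Pow(Function('c')(301), -1) = Pow(Add(34, 301), -1) = Pow(335, -1) = Rational(1, 335)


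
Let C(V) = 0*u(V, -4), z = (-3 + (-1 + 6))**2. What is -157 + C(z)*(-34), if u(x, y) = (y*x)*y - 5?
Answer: -157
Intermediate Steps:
u(x, y) = -5 + x*y**2 (u(x, y) = (x*y)*y - 5 = x*y**2 - 5 = -5 + x*y**2)
z = 4 (z = (-3 + 5)**2 = 2**2 = 4)
C(V) = 0 (C(V) = 0*(-5 + V*(-4)**2) = 0*(-5 + V*16) = 0*(-5 + 16*V) = 0)
-157 + C(z)*(-34) = -157 + 0*(-34) = -157 + 0 = -157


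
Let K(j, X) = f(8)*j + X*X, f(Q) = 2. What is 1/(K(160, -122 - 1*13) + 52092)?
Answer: 1/70637 ≈ 1.4157e-5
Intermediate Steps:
K(j, X) = X**2 + 2*j (K(j, X) = 2*j + X*X = 2*j + X**2 = X**2 + 2*j)
1/(K(160, -122 - 1*13) + 52092) = 1/(((-122 - 1*13)**2 + 2*160) + 52092) = 1/(((-122 - 13)**2 + 320) + 52092) = 1/(((-135)**2 + 320) + 52092) = 1/((18225 + 320) + 52092) = 1/(18545 + 52092) = 1/70637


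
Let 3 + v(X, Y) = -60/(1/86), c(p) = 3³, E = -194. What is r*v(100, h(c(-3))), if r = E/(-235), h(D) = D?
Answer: -1001622/235 ≈ -4262.2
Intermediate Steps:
c(p) = 27
v(X, Y) = -5163 (v(X, Y) = -3 - 60/(1/86) = -3 - 60/1/86 = -3 - 60*86 = -3 - 5160 = -5163)
r = 194/235 (r = -194/(-235) = -194*(-1/235) = 194/235 ≈ 0.82553)
r*v(100, h(c(-3))) = (194/235)*(-5163) = -1001622/235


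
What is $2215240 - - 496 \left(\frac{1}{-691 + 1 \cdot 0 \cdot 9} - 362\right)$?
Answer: $\frac{1406659912}{691} \approx 2.0357 \cdot 10^{6}$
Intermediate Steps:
$2215240 - - 496 \left(\frac{1}{-691 + 1 \cdot 0 \cdot 9} - 362\right) = 2215240 - - 496 \left(\frac{1}{-691 + 0 \cdot 9} - 362\right) = 2215240 - - 496 \left(\frac{1}{-691 + 0} - 362\right) = 2215240 - - 496 \left(\frac{1}{-691} - 362\right) = 2215240 - - 496 \left(- \frac{1}{691} - 362\right) = 2215240 - \left(-496\right) \left(- \frac{250143}{691}\right) = 2215240 - \frac{124070928}{691} = \frac{1406659912}{691}$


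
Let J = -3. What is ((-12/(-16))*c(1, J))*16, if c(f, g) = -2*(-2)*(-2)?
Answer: -96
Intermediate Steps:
c(f, g) = -8 (c(f, g) = 4*(-2) = -8)
((-12/(-16))*c(1, J))*16 = (-12/(-16)*(-8))*16 = (-12*(-1/16)*(-8))*16 = ((¾)*(-8))*16 = -6*16 = -96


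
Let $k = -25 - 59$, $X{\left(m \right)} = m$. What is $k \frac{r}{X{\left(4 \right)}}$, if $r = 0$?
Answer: $0$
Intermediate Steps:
$k = -84$
$k \frac{r}{X{\left(4 \right)}} = - 84 \cdot \frac{0}{4} = - 84 \cdot 0 \cdot \frac{1}{4} = \left(-84\right) 0 = 0$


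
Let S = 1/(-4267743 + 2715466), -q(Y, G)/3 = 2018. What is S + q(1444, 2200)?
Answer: -9397484959/1552277 ≈ -6054.0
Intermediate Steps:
q(Y, G) = -6054 (q(Y, G) = -3*2018 = -6054)
S = -1/1552277 (S = 1/(-1552277) = -1/1552277 ≈ -6.4422e-7)
S + q(1444, 2200) = -1/1552277 - 6054 = -9397484959/1552277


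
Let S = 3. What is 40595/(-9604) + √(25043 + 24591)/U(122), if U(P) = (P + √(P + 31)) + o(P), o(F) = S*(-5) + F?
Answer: -40595/9604 - 3*√843778/52288 + 229*√49634/52288 ≈ -3.3039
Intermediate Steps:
o(F) = -15 + F (o(F) = 3*(-5) + F = -15 + F)
U(P) = -15 + √(31 + P) + 2*P (U(P) = (P + √(P + 31)) + (-15 + P) = (P + √(31 + P)) + (-15 + P) = -15 + √(31 + P) + 2*P)
40595/(-9604) + √(25043 + 24591)/U(122) = 40595/(-9604) + √(25043 + 24591)/(-15 + √(31 + 122) + 2*122) = 40595*(-1/9604) + √49634/(-15 + √153 + 244) = -40595/9604 + √49634/(-15 + 3*√17 + 244) = -40595/9604 + √49634/(229 + 3*√17)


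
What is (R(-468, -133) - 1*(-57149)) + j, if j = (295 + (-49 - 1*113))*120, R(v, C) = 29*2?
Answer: 73167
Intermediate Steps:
R(v, C) = 58
j = 15960 (j = (295 + (-49 - 113))*120 = (295 - 162)*120 = 133*120 = 15960)
(R(-468, -133) - 1*(-57149)) + j = (58 - 1*(-57149)) + 15960 = (58 + 57149) + 15960 = 57207 + 15960 = 73167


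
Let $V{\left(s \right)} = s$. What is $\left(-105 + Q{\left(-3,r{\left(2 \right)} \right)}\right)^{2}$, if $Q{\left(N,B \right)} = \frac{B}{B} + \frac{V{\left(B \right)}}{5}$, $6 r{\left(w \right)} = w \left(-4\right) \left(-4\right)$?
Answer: $\frac{2383936}{225} \approx 10595.0$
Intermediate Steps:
$r{\left(w \right)} = \frac{8 w}{3}$ ($r{\left(w \right)} = \frac{w \left(-4\right) \left(-4\right)}{6} = \frac{- 4 w \left(-4\right)}{6} = \frac{16 w}{6} = \frac{8 w}{3}$)
$Q{\left(N,B \right)} = 1 + \frac{B}{5}$ ($Q{\left(N,B \right)} = \frac{B}{B} + \frac{B}{5} = 1 + B \frac{1}{5} = 1 + \frac{B}{5}$)
$\left(-105 + Q{\left(-3,r{\left(2 \right)} \right)}\right)^{2} = \left(-105 + \left(1 + \frac{\frac{8}{3} \cdot 2}{5}\right)\right)^{2} = \left(-105 + \left(1 + \frac{1}{5} \cdot \frac{16}{3}\right)\right)^{2} = \left(-105 + \left(1 + \frac{16}{15}\right)\right)^{2} = \left(-105 + \frac{31}{15}\right)^{2} = \left(- \frac{1544}{15}\right)^{2} = \frac{2383936}{225}$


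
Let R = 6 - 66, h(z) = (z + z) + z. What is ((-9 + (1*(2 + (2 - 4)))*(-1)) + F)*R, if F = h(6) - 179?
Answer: 10200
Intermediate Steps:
h(z) = 3*z (h(z) = 2*z + z = 3*z)
F = -161 (F = 3*6 - 179 = 18 - 179 = -161)
R = -60
((-9 + (1*(2 + (2 - 4)))*(-1)) + F)*R = ((-9 + (1*(2 + (2 - 4)))*(-1)) - 161)*(-60) = ((-9 + (1*(2 - 2))*(-1)) - 161)*(-60) = ((-9 + (1*0)*(-1)) - 161)*(-60) = ((-9 + 0*(-1)) - 161)*(-60) = ((-9 + 0) - 161)*(-60) = (-9 - 161)*(-60) = -170*(-60) = 10200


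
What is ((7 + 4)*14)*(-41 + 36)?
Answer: -770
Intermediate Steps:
((7 + 4)*14)*(-41 + 36) = (11*14)*(-5) = 154*(-5) = -770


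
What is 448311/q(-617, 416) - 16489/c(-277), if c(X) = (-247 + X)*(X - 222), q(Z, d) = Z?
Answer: -117232740749/161330692 ≈ -726.66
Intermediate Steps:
c(X) = (-247 + X)*(-222 + X)
448311/q(-617, 416) - 16489/c(-277) = 448311/(-617) - 16489/(54834 + (-277)² - 469*(-277)) = 448311*(-1/617) - 16489/(54834 + 76729 + 129913) = -448311/617 - 16489/261476 = -117232740749/161330692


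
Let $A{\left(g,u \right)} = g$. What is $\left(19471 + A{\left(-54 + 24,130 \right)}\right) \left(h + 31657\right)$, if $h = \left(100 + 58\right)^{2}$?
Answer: $1100768861$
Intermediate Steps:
$h = 24964$ ($h = 158^{2} = 24964$)
$\left(19471 + A{\left(-54 + 24,130 \right)}\right) \left(h + 31657\right) = \left(19471 + \left(-54 + 24\right)\right) \left(24964 + 31657\right) = \left(19471 - 30\right) 56621 = 19441 \cdot 56621 = 1100768861$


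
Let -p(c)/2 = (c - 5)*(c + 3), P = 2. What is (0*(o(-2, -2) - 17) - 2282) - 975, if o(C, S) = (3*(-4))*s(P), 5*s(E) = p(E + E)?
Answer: -3257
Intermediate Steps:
p(c) = -2*(-5 + c)*(3 + c) (p(c) = -2*(c - 5)*(c + 3) = -2*(-5 + c)*(3 + c))
s(E) = 6 - 8*E²/5 + 8*E/5 (s(E) = (30 - 2*(E + E)² + 4*(E + E))/5 = (30 - 2*4*E² + 4*(2*E))/5 = (30 - 8*E² + 8*E)/5 = 6 - 8*E²/5 + 8*E/5)
o(C, S) = -168/5 (o(C, S) = (3*(-4))*(6 - 8/5*2² + (8/5)*2) = -12*(6 - 8/5*4 + 16/5) = -12*(6 - 32/5 + 16/5) = -12*14/5 = -168/5)
(0*(o(-2, -2) - 17) - 2282) - 975 = (0*(-168/5 - 17) - 2282) - 975 = (0*(-253/5) - 2282) - 975 = (0 - 2282) - 975 = -2282 - 975 = -3257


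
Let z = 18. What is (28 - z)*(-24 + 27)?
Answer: 30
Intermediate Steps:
(28 - z)*(-24 + 27) = (28 - 1*18)*(-24 + 27) = (28 - 18)*3 = 10*3 = 30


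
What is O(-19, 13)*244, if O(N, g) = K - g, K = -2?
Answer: -3660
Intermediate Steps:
O(N, g) = -2 - g
O(-19, 13)*244 = (-2 - 1*13)*244 = (-2 - 13)*244 = -15*244 = -3660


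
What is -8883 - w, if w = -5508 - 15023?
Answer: 11648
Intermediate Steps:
w = -20531
-8883 - w = -8883 - 1*(-20531) = -8883 + 20531 = 11648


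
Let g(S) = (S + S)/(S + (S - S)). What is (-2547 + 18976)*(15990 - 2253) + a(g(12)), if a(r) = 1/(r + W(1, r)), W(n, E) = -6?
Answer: 902740691/4 ≈ 2.2569e+8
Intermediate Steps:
g(S) = 2 (g(S) = (2*S)/(S + 0) = (2*S)/S = 2)
a(r) = 1/(-6 + r) (a(r) = 1/(r - 6) = 1/(-6 + r))
(-2547 + 18976)*(15990 - 2253) + a(g(12)) = (-2547 + 18976)*(15990 - 2253) + 1/(-6 + 2) = 16429*13737 + 1/(-4) = 225685173 - ¼ = 902740691/4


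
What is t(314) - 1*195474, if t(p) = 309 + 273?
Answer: -194892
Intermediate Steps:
t(p) = 582
t(314) - 1*195474 = 582 - 1*195474 = 582 - 195474 = -194892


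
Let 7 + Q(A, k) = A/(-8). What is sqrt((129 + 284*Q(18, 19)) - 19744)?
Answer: I*sqrt(22242) ≈ 149.14*I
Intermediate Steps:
Q(A, k) = -7 - A/8 (Q(A, k) = -7 + A/(-8) = -7 + A*(-1/8) = -7 - A/8)
sqrt((129 + 284*Q(18, 19)) - 19744) = sqrt((129 + 284*(-7 - 1/8*18)) - 19744) = sqrt((129 + 284*(-7 - 9/4)) - 19744) = sqrt((129 + 284*(-37/4)) - 19744) = sqrt((129 - 2627) - 19744) = sqrt(-2498 - 19744) = sqrt(-22242) = I*sqrt(22242)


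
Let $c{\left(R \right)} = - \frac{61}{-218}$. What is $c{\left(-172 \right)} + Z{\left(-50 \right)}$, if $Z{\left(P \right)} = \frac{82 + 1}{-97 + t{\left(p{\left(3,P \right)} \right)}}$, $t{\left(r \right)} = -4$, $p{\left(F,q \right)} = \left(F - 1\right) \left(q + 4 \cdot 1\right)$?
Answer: $- \frac{11933}{22018} \approx -0.54197$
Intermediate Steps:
$p{\left(F,q \right)} = \left(-1 + F\right) \left(4 + q\right)$ ($p{\left(F,q \right)} = \left(-1 + F\right) \left(q + 4\right) = \left(-1 + F\right) \left(4 + q\right)$)
$c{\left(R \right)} = \frac{61}{218}$ ($c{\left(R \right)} = \left(-61\right) \left(- \frac{1}{218}\right) = \frac{61}{218}$)
$Z{\left(P \right)} = - \frac{83}{101}$ ($Z{\left(P \right)} = \frac{82 + 1}{-97 - 4} = \frac{83}{-101} = 83 \left(- \frac{1}{101}\right) = - \frac{83}{101}$)
$c{\left(-172 \right)} + Z{\left(-50 \right)} = \frac{61}{218} - \frac{83}{101} = - \frac{11933}{22018}$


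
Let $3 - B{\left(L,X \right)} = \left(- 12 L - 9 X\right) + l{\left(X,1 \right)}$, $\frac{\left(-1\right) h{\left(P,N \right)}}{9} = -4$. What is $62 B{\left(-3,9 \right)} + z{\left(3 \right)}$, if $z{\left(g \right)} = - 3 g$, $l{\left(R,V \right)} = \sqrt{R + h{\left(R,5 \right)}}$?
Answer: $2967 - 186 \sqrt{5} \approx 2551.1$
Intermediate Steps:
$h{\left(P,N \right)} = 36$ ($h{\left(P,N \right)} = \left(-9\right) \left(-4\right) = 36$)
$l{\left(R,V \right)} = \sqrt{36 + R}$ ($l{\left(R,V \right)} = \sqrt{R + 36} = \sqrt{36 + R}$)
$B{\left(L,X \right)} = 3 - \sqrt{36 + X} + 9 X + 12 L$ ($B{\left(L,X \right)} = 3 - \left(\left(- 12 L - 9 X\right) + \sqrt{36 + X}\right) = 3 - \left(\sqrt{36 + X} - 12 L - 9 X\right) = 3 + \left(- \sqrt{36 + X} + 9 X + 12 L\right) = 3 - \sqrt{36 + X} + 9 X + 12 L$)
$62 B{\left(-3,9 \right)} + z{\left(3 \right)} = 62 \left(3 - \sqrt{36 + 9} + 9 \cdot 9 + 12 \left(-3\right)\right) - 9 = 62 \left(3 - \sqrt{45} + 81 - 36\right) - 9 = 62 \left(3 - 3 \sqrt{5} + 81 - 36\right) - 9 = 62 \left(48 - 3 \sqrt{5}\right) - 9 = \left(2976 - 186 \sqrt{5}\right) - 9 = 2967 - 186 \sqrt{5}$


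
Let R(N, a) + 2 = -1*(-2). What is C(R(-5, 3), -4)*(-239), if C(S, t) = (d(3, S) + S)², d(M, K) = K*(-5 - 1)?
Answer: 0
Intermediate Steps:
R(N, a) = 0 (R(N, a) = -2 - 1*(-2) = -2 + 2 = 0)
d(M, K) = -6*K (d(M, K) = K*(-6) = -6*K)
C(S, t) = 25*S² (C(S, t) = (-6*S + S)² = (-5*S)² = 25*S²)
C(R(-5, 3), -4)*(-239) = (25*0²)*(-239) = (25*0)*(-239) = 0*(-239) = 0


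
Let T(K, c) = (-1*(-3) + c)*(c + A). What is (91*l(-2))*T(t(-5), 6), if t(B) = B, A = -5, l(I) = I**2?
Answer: 3276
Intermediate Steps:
T(K, c) = (-5 + c)*(3 + c) (T(K, c) = (-1*(-3) + c)*(c - 5) = (3 + c)*(-5 + c) = (-5 + c)*(3 + c))
(91*l(-2))*T(t(-5), 6) = (91*(-2)**2)*(-15 + 6**2 - 2*6) = (91*4)*(-15 + 36 - 12) = 364*9 = 3276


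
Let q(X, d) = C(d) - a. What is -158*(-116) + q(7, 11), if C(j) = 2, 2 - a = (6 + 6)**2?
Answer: 18472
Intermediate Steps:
a = -142 (a = 2 - (6 + 6)**2 = 2 - 1*12**2 = 2 - 1*144 = 2 - 144 = -142)
q(X, d) = 144 (q(X, d) = 2 - 1*(-142) = 2 + 142 = 144)
-158*(-116) + q(7, 11) = -158*(-116) + 144 = 18328 + 144 = 18472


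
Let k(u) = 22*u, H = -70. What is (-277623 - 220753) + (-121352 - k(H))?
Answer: -618188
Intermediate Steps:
(-277623 - 220753) + (-121352 - k(H)) = (-277623 - 220753) + (-121352 - 22*(-70)) = -498376 + (-121352 - 1*(-1540)) = -498376 + (-121352 + 1540) = -498376 - 119812 = -618188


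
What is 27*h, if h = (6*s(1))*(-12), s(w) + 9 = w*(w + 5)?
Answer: 5832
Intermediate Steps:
s(w) = -9 + w*(5 + w) (s(w) = -9 + w*(w + 5) = -9 + w*(5 + w))
h = 216 (h = (6*(-9 + 1² + 5*1))*(-12) = (6*(-9 + 1 + 5))*(-12) = (6*(-3))*(-12) = -18*(-12) = 216)
27*h = 27*216 = 5832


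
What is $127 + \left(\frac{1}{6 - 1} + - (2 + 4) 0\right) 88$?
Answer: $\frac{723}{5} \approx 144.6$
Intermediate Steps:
$127 + \left(\frac{1}{6 - 1} + - (2 + 4) 0\right) 88 = 127 + \left(\frac{1}{5} + \left(-1\right) 6 \cdot 0\right) 88 = 127 + \left(\frac{1}{5} - 0\right) 88 = 127 + \left(\frac{1}{5} + 0\right) 88 = 127 + \frac{1}{5} \cdot 88 = 127 + \frac{88}{5} = \frac{723}{5}$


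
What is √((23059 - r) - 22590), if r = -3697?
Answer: √4166 ≈ 64.545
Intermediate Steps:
√((23059 - r) - 22590) = √((23059 - 1*(-3697)) - 22590) = √((23059 + 3697) - 22590) = √(26756 - 22590) = √4166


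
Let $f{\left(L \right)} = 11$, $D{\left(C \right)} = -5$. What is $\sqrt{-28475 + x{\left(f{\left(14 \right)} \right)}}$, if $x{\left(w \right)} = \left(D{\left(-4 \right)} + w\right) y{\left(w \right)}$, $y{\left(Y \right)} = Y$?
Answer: $i \sqrt{28409} \approx 168.55 i$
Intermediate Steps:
$x{\left(w \right)} = w \left(-5 + w\right)$ ($x{\left(w \right)} = \left(-5 + w\right) w = w \left(-5 + w\right)$)
$\sqrt{-28475 + x{\left(f{\left(14 \right)} \right)}} = \sqrt{-28475 + 11 \left(-5 + 11\right)} = \sqrt{-28475 + 11 \cdot 6} = \sqrt{-28475 + 66} = \sqrt{-28409} = i \sqrt{28409}$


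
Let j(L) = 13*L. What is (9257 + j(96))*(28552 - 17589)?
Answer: 115166315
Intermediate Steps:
(9257 + j(96))*(28552 - 17589) = (9257 + 13*96)*(28552 - 17589) = (9257 + 1248)*10963 = 10505*10963 = 115166315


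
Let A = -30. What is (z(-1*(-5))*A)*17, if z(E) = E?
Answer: -2550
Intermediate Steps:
(z(-1*(-5))*A)*17 = (-1*(-5)*(-30))*17 = (5*(-30))*17 = -150*17 = -2550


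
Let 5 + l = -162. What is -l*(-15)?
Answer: -2505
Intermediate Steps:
l = -167 (l = -5 - 162 = -167)
-l*(-15) = -(-167)*(-15) = -1*2505 = -2505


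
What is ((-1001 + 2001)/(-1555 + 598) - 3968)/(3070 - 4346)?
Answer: 949594/305283 ≈ 3.1105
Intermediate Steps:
((-1001 + 2001)/(-1555 + 598) - 3968)/(3070 - 4346) = (1000/(-957) - 3968)/(-1276) = (1000*(-1/957) - 3968)*(-1/1276) = (-1000/957 - 3968)*(-1/1276) = -3798376/957*(-1/1276) = 949594/305283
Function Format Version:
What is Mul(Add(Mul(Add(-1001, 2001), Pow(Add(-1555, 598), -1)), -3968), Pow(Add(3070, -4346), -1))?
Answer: Rational(949594, 305283) ≈ 3.1105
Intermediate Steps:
Mul(Add(Mul(Add(-1001, 2001), Pow(Add(-1555, 598), -1)), -3968), Pow(Add(3070, -4346), -1)) = Mul(Add(Mul(1000, Pow(-957, -1)), -3968), Pow(-1276, -1)) = Mul(Add(Mul(1000, Rational(-1, 957)), -3968), Rational(-1, 1276)) = Mul(Add(Rational(-1000, 957), -3968), Rational(-1, 1276)) = Mul(Rational(-3798376, 957), Rational(-1, 1276)) = Rational(949594, 305283)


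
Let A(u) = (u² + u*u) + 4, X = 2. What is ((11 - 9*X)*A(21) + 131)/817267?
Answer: -6071/817267 ≈ -0.0074284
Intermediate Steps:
A(u) = 4 + 2*u² (A(u) = (u² + u²) + 4 = 2*u² + 4 = 4 + 2*u²)
((11 - 9*X)*A(21) + 131)/817267 = ((11 - 9*2)*(4 + 2*21²) + 131)/817267 = ((11 - 18)*(4 + 2*441) + 131)*(1/817267) = (-7*(4 + 882) + 131)*(1/817267) = (-7*886 + 131)*(1/817267) = (-6202 + 131)*(1/817267) = -6071*1/817267 = -6071/817267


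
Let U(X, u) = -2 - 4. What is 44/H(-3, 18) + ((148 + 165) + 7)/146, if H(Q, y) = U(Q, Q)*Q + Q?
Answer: 5612/1095 ≈ 5.1251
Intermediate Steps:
U(X, u) = -6
H(Q, y) = -5*Q (H(Q, y) = -6*Q + Q = -5*Q)
44/H(-3, 18) + ((148 + 165) + 7)/146 = 44/((-5*(-3))) + ((148 + 165) + 7)/146 = 44/15 + (313 + 7)*(1/146) = 44*(1/15) + 320*(1/146) = 44/15 + 160/73 = 5612/1095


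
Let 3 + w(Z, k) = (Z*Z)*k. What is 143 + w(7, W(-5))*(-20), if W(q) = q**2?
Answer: -24297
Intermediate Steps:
w(Z, k) = -3 + k*Z**2 (w(Z, k) = -3 + (Z*Z)*k = -3 + Z**2*k = -3 + k*Z**2)
143 + w(7, W(-5))*(-20) = 143 + (-3 + (-5)**2*7**2)*(-20) = 143 + (-3 + 25*49)*(-20) = 143 + (-3 + 1225)*(-20) = 143 + 1222*(-20) = 143 - 24440 = -24297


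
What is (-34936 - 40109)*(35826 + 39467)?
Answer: -5650363185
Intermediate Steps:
(-34936 - 40109)*(35826 + 39467) = -75045*75293 = -5650363185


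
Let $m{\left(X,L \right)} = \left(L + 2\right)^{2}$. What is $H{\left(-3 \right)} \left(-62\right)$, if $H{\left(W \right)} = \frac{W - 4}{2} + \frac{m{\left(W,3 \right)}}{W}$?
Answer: $\frac{2201}{3} \approx 733.67$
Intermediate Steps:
$m{\left(X,L \right)} = \left(2 + L\right)^{2}$
$H{\left(W \right)} = -2 + \frac{W}{2} + \frac{25}{W}$ ($H{\left(W \right)} = \frac{W - 4}{2} + \frac{\left(2 + 3\right)^{2}}{W} = \left(W - 4\right) \frac{1}{2} + \frac{5^{2}}{W} = \left(-4 + W\right) \frac{1}{2} + \frac{25}{W} = \left(-2 + \frac{W}{2}\right) + \frac{25}{W} = -2 + \frac{W}{2} + \frac{25}{W}$)
$H{\left(-3 \right)} \left(-62\right) = \left(-2 + \frac{1}{2} \left(-3\right) + \frac{25}{-3}\right) \left(-62\right) = \left(-2 - \frac{3}{2} + 25 \left(- \frac{1}{3}\right)\right) \left(-62\right) = \left(-2 - \frac{3}{2} - \frac{25}{3}\right) \left(-62\right) = \left(- \frac{71}{6}\right) \left(-62\right) = \frac{2201}{3}$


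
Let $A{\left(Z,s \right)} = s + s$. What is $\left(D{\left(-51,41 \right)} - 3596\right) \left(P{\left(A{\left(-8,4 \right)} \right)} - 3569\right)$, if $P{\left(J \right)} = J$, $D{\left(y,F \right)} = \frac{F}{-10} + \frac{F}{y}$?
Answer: $\frac{2179879207}{170} \approx 1.2823 \cdot 10^{7}$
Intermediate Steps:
$A{\left(Z,s \right)} = 2 s$
$D{\left(y,F \right)} = - \frac{F}{10} + \frac{F}{y}$ ($D{\left(y,F \right)} = F \left(- \frac{1}{10}\right) + \frac{F}{y} = - \frac{F}{10} + \frac{F}{y}$)
$\left(D{\left(-51,41 \right)} - 3596\right) \left(P{\left(A{\left(-8,4 \right)} \right)} - 3569\right) = \left(\left(\left(- \frac{1}{10}\right) 41 + \frac{41}{-51}\right) - 3596\right) \left(2 \cdot 4 - 3569\right) = \left(\left(- \frac{41}{10} + 41 \left(- \frac{1}{51}\right)\right) - 3596\right) \left(8 - 3569\right) = \left(\left(- \frac{41}{10} - \frac{41}{51}\right) - 3596\right) \left(-3561\right) = \left(- \frac{2501}{510} - 3596\right) \left(-3561\right) = \left(- \frac{1836461}{510}\right) \left(-3561\right) = \frac{2179879207}{170}$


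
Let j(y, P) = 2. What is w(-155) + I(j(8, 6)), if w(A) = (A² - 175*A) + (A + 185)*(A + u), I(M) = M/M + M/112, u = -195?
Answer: 2276457/56 ≈ 40651.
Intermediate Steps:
I(M) = 1 + M/112 (I(M) = 1 + M*(1/112) = 1 + M/112)
w(A) = A² - 175*A + (-195 + A)*(185 + A) (w(A) = (A² - 175*A) + (A + 185)*(A - 195) = (A² - 175*A) + (185 + A)*(-195 + A) = (A² - 175*A) + (-195 + A)*(185 + A) = A² - 175*A + (-195 + A)*(185 + A))
w(-155) + I(j(8, 6)) = (-36075 - 185*(-155) + 2*(-155)²) + (1 + (1/112)*2) = (-36075 + 28675 + 2*24025) + (1 + 1/56) = (-36075 + 28675 + 48050) + 57/56 = 40650 + 57/56 = 2276457/56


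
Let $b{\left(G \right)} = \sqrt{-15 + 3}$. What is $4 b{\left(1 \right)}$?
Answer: $8 i \sqrt{3} \approx 13.856 i$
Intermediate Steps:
$b{\left(G \right)} = 2 i \sqrt{3}$ ($b{\left(G \right)} = \sqrt{-12} = 2 i \sqrt{3}$)
$4 b{\left(1 \right)} = 4 \cdot 2 i \sqrt{3} = 8 i \sqrt{3}$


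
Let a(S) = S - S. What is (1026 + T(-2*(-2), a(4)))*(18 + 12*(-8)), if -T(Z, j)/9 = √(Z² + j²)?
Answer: -77220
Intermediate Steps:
a(S) = 0
T(Z, j) = -9*√(Z² + j²)
(1026 + T(-2*(-2), a(4)))*(18 + 12*(-8)) = (1026 - 9*√((-2*(-2))² + 0²))*(18 + 12*(-8)) = (1026 - 9*√(4² + 0))*(18 - 96) = (1026 - 9*√(16 + 0))*(-78) = (1026 - 9*√16)*(-78) = (1026 - 9*4)*(-78) = (1026 - 36)*(-78) = 990*(-78) = -77220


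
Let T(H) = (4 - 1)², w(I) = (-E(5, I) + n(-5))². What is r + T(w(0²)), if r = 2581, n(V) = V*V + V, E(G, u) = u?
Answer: 2590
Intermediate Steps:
n(V) = V + V² (n(V) = V² + V = V + V²)
w(I) = (20 - I)² (w(I) = (-I - 5*(1 - 5))² = (-I - 5*(-4))² = (-I + 20)² = (20 - I)²)
T(H) = 9 (T(H) = 3² = 9)
r + T(w(0²)) = 2581 + 9 = 2590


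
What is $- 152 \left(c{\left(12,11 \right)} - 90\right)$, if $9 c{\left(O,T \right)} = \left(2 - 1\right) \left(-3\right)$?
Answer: $\frac{41192}{3} \approx 13731.0$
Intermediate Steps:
$c{\left(O,T \right)} = - \frac{1}{3}$ ($c{\left(O,T \right)} = \frac{\left(2 - 1\right) \left(-3\right)}{9} = \frac{1 \left(-3\right)}{9} = \frac{1}{9} \left(-3\right) = - \frac{1}{3}$)
$- 152 \left(c{\left(12,11 \right)} - 90\right) = - 152 \left(- \frac{1}{3} - 90\right) = \left(-152\right) \left(- \frac{271}{3}\right) = \frac{41192}{3}$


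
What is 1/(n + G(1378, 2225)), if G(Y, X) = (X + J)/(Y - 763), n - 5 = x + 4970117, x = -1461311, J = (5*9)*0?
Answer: 123/431584198 ≈ 2.8500e-7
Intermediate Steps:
J = 0 (J = 45*0 = 0)
n = 3508811 (n = 5 + (-1461311 + 4970117) = 5 + 3508806 = 3508811)
G(Y, X) = X/(-763 + Y) (G(Y, X) = (X + 0)/(Y - 763) = X/(-763 + Y))
1/(n + G(1378, 2225)) = 1/(3508811 + 2225/(-763 + 1378)) = 1/(3508811 + 2225/615) = 1/(3508811 + 2225*(1/615)) = 1/(3508811 + 445/123) = 1/(431584198/123) = 123/431584198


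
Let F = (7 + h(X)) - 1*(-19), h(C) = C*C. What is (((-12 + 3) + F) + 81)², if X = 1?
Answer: 9801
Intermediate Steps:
h(C) = C²
F = 27 (F = (7 + 1²) - 1*(-19) = (7 + 1) + 19 = 8 + 19 = 27)
(((-12 + 3) + F) + 81)² = (((-12 + 3) + 27) + 81)² = ((-9 + 27) + 81)² = (18 + 81)² = 99² = 9801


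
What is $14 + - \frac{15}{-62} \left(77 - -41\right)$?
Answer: $\frac{1319}{31} \approx 42.548$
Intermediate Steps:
$14 + - \frac{15}{-62} \left(77 - -41\right) = 14 + \left(-15\right) \left(- \frac{1}{62}\right) \left(77 + 41\right) = 14 + \frac{15}{62} \cdot 118 = 14 + \frac{885}{31} = \frac{1319}{31}$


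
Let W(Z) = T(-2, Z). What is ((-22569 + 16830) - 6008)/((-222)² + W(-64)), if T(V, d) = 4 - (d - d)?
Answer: -11747/49288 ≈ -0.23833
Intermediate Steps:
T(V, d) = 4 (T(V, d) = 4 - 1*0 = 4 + 0 = 4)
W(Z) = 4
((-22569 + 16830) - 6008)/((-222)² + W(-64)) = ((-22569 + 16830) - 6008)/((-222)² + 4) = (-5739 - 6008)/(49284 + 4) = -11747/49288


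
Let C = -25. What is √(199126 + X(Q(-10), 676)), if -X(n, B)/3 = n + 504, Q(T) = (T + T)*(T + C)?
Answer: √195514 ≈ 442.17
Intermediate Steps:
Q(T) = 2*T*(-25 + T) (Q(T) = (T + T)*(T - 25) = (2*T)*(-25 + T) = 2*T*(-25 + T))
X(n, B) = -1512 - 3*n (X(n, B) = -3*(n + 504) = -3*(504 + n) = -1512 - 3*n)
√(199126 + X(Q(-10), 676)) = √(199126 + (-1512 - 6*(-10)*(-25 - 10))) = √(199126 + (-1512 - 6*(-10)*(-35))) = √(199126 + (-1512 - 3*700)) = √(199126 + (-1512 - 2100)) = √(199126 - 3612) = √195514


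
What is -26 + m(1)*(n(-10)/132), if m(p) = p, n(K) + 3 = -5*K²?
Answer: -3935/132 ≈ -29.811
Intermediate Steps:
n(K) = -3 - 5*K²
-26 + m(1)*(n(-10)/132) = -26 + 1*((-3 - 5*(-10)²)/132) = -26 + 1*((-3 - 5*100)*(1/132)) = -26 + 1*((-3 - 500)*(1/132)) = -26 + 1*(-503*1/132) = -26 + 1*(-503/132) = -26 - 503/132 = -3935/132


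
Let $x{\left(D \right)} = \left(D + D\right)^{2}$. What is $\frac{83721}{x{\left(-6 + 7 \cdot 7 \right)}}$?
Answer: $\frac{1947}{172} \approx 11.32$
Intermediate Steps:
$x{\left(D \right)} = 4 D^{2}$ ($x{\left(D \right)} = \left(2 D\right)^{2} = 4 D^{2}$)
$\frac{83721}{x{\left(-6 + 7 \cdot 7 \right)}} = \frac{83721}{4 \left(-6 + 7 \cdot 7\right)^{2}} = \frac{83721}{4 \left(-6 + 49\right)^{2}} = \frac{83721}{4 \cdot 43^{2}} = \frac{83721}{4 \cdot 1849} = \frac{83721}{7396} = 83721 \cdot \frac{1}{7396} = \frac{1947}{172}$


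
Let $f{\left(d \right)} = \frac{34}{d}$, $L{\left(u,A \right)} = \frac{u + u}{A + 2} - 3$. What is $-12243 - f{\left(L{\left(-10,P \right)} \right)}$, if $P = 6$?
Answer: $- \frac{134605}{11} \approx -12237.0$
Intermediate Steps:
$L{\left(u,A \right)} = -3 + \frac{2 u}{2 + A}$ ($L{\left(u,A \right)} = \frac{2 u}{2 + A} - 3 = -3 + \frac{2 u}{2 + A}$)
$-12243 - f{\left(L{\left(-10,P \right)} \right)} = -12243 - \frac{34}{\frac{1}{2 + 6} \left(-6 - 18 + 2 \left(-10\right)\right)} = -12243 - \frac{34}{\frac{1}{8} \left(-6 - 18 - 20\right)} = -12243 - \frac{34}{\frac{1}{8} \left(-44\right)} = -12243 - \frac{34}{- \frac{11}{2}} = -12243 - 34 \left(- \frac{2}{11}\right) = -12243 - - \frac{68}{11} = -12243 + \frac{68}{11} = - \frac{134605}{11}$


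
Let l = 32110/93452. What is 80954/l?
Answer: 3782656604/16055 ≈ 2.3561e+5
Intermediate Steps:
l = 16055/46726 (l = 32110*(1/93452) = 16055/46726 ≈ 0.34360)
80954/l = 80954/(16055/46726) = 80954*(46726/16055) = 3782656604/16055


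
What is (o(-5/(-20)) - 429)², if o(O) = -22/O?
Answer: 267289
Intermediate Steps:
(o(-5/(-20)) - 429)² = (-22/((-5/(-20))) - 429)² = (-22/((-5*(-1/20))) - 429)² = (-22/¼ - 429)² = (-22*4 - 429)² = (-88 - 429)² = (-517)² = 267289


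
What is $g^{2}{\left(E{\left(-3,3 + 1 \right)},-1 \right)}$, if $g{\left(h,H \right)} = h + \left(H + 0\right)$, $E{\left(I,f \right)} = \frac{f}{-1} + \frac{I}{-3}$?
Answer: $16$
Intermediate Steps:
$E{\left(I,f \right)} = - f - \frac{I}{3}$ ($E{\left(I,f \right)} = f \left(-1\right) + I \left(- \frac{1}{3}\right) = - f - \frac{I}{3}$)
$g{\left(h,H \right)} = H + h$ ($g{\left(h,H \right)} = h + H = H + h$)
$g^{2}{\left(E{\left(-3,3 + 1 \right)},-1 \right)} = \left(-1 - 3\right)^{2} = \left(-4\right)^{2} = 16$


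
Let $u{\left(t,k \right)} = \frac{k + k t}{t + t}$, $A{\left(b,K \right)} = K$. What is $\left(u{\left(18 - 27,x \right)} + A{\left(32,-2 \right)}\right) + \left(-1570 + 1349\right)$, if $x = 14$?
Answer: $- \frac{1951}{9} \approx -216.78$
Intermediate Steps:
$u{\left(t,k \right)} = \frac{k + k t}{2 t}$
$\left(u{\left(18 - 27,x \right)} + A{\left(32,-2 \right)}\right) + \left(-1570 + 1349\right) = \left(\frac{1}{2} \cdot 14 \frac{1}{18 - 27} \left(1 + \left(18 - 27\right)\right) - 2\right) + \left(-1570 + 1349\right) = \left(\frac{1}{2} \cdot 14 \frac{1}{-9} \left(1 - 9\right) - 2\right) - 221 = \left(\frac{1}{2} \cdot 14 \left(- \frac{1}{9}\right) \left(-8\right) - 2\right) - 221 = \left(\frac{56}{9} - 2\right) - 221 = \frac{38}{9} - 221 = - \frac{1951}{9}$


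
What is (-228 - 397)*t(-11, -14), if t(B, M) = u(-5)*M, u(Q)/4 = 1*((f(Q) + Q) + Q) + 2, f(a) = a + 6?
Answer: -245000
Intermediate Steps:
f(a) = 6 + a
u(Q) = 32 + 12*Q (u(Q) = 4*(1*(((6 + Q) + Q) + Q) + 2) = 4*(1*((6 + 2*Q) + Q) + 2) = 4*(1*(6 + 3*Q) + 2) = 4*((6 + 3*Q) + 2) = 4*(8 + 3*Q) = 32 + 12*Q)
t(B, M) = -28*M (t(B, M) = (32 + 12*(-5))*M = (32 - 60)*M = -28*M)
(-228 - 397)*t(-11, -14) = (-228 - 397)*(-28*(-14)) = -625*392 = -245000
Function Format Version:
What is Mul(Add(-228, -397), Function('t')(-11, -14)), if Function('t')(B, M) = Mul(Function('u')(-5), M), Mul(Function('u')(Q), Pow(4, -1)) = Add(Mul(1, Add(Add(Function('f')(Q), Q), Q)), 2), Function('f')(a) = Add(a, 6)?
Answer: -245000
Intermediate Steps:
Function('f')(a) = Add(6, a)
Function('u')(Q) = Add(32, Mul(12, Q)) (Function('u')(Q) = Mul(4, Add(Mul(1, Add(Add(Add(6, Q), Q), Q)), 2)) = Mul(4, Add(Mul(1, Add(Add(6, Mul(2, Q)), Q)), 2)) = Mul(4, Add(Mul(1, Add(6, Mul(3, Q))), 2)) = Mul(4, Add(Add(6, Mul(3, Q)), 2)) = Mul(4, Add(8, Mul(3, Q))) = Add(32, Mul(12, Q)))
Function('t')(B, M) = Mul(-28, M) (Function('t')(B, M) = Mul(Add(32, Mul(12, -5)), M) = Mul(Add(32, -60), M) = Mul(-28, M))
Mul(Add(-228, -397), Function('t')(-11, -14)) = Mul(Add(-228, -397), Mul(-28, -14)) = Mul(-625, 392) = -245000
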